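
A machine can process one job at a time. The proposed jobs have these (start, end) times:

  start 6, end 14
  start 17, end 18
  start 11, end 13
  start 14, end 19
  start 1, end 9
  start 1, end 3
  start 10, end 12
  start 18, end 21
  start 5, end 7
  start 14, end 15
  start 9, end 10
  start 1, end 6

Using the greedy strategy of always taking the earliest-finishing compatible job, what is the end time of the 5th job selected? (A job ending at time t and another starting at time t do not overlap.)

Sort by end time and greedily take each interval whose start is ≥ the last chosen end.
By end time: (1,3), (1,6), (5,7), (1,9), (9,10), (10,12), (11,13), (6,14), (14,15), (17,18), (14,19), (18,21).
Pick (1,3); next start ≥ 3 → (5,7); next start ≥ 7 → (9,10); next start ≥ 10 → (10,12); next start ≥ 12 → (14,15); next start ≥ 15 → (17,18); next start ≥ 18 → (18,21).
Selected: (1,3) (5,7) (9,10) (10,12) (14,15) (17,18) (18,21)

15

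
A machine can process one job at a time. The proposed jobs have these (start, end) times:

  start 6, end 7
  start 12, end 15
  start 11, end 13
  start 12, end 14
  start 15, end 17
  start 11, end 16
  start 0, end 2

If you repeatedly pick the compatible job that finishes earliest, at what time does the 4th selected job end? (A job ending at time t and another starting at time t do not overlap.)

17

By end time: (0,2), (6,7), (11,13), (12,14), (12,15), (11,16), (15,17).
Pick (0,2); next start ≥ 2 → (6,7); next start ≥ 7 → (11,13); next start ≥ 13 → (15,17).
Selected: (0,2) (6,7) (11,13) (15,17)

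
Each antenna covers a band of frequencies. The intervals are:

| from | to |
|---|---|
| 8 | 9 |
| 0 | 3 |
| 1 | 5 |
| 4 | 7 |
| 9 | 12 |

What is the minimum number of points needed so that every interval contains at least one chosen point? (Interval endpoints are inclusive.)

3

By right end: [0,3]  [1,5]  [4,7]  [8,9]  [9,12]
[0,3] uncovered → point at 3; [4,7] uncovered → point at 7; [8,9] uncovered → point at 9.
Points: 3, 7, 9 (3 total).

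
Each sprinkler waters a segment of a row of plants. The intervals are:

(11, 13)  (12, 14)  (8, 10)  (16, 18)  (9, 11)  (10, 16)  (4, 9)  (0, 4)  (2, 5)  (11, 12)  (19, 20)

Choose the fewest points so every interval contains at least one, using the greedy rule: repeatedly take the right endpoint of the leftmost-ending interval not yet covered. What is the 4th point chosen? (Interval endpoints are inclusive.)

18

Sort by right endpoint; whenever an interval is uncovered, place a point at its right end.
Sorted: [0,4] [2,5] [4,9] [8,10] [9,11] [11,12] [11,13] [12,14] [10,16] [16,18] [19,20]
{[0,4],[2,5],[4,9]} hit by 4; {[8,10],[9,11]} hit by 10; {[11,12],[11,13],[12,14],[10,16]} hit by 12; {[16,18]} hit by 18; {[19,20]} hit by 20.
Points: 4, 10, 12, 18, 20 (5 total).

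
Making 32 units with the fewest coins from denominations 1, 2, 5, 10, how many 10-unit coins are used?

3

Greedy: take as many of the largest coin as possible, then repeat with the remainder.
32 − 3×10→2 − 1×2→0
Count of 10: 3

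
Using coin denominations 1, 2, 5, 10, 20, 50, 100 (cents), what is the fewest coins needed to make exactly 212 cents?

212 = 2×100 + 1×10 + 1×2
Total coins = 2 + 1 + 1 = 4

4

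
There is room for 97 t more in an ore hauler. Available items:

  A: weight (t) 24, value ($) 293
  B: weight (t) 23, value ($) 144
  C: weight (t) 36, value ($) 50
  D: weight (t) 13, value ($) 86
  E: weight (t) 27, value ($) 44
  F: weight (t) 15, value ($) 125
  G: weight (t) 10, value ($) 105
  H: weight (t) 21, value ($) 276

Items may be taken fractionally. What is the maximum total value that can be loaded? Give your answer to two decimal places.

972.65

Ratios (sorted): H 13.14, A 12.21, G 10.50, F 8.33, D 6.62, B 6.26, E 1.63, C 1.39
take H (21 @ 276); take A (24 @ 293); take G (10 @ 105); take F (15 @ 125); take D (13 @ 86); take 14/23 of B → 87.65. Capacity used 97/97.
Total value = 972.65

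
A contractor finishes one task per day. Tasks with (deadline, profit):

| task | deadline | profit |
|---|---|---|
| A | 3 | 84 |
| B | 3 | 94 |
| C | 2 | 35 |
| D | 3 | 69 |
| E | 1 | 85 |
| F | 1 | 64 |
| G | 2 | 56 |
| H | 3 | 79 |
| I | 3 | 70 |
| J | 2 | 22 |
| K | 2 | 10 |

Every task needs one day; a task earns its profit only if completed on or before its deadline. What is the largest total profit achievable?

263

Take jobs in profit order; each goes to the latest open slot no later than its deadline.
Profit order: B=94 E=85 A=84 H=79 I=70 D=69 F=64 G=56 C=35 J=22 K=10
Assign: B→slot 3, E→slot 1, A→slot 2, H skipped, I skipped, D skipped, F skipped, G skipped, C skipped, J skipped, K skipped.
Slots: [1:E] [2:A] [3:B]
Profit = 85 + 84 + 94 = 263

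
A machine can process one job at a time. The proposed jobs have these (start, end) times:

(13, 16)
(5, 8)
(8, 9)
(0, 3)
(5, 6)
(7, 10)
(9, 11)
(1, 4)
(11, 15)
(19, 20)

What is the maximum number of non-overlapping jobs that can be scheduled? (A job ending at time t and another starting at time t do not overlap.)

By end time: (0,3), (1,4), (5,6), (5,8), (8,9), (7,10), (9,11), (11,15), (13,16), (19,20).
Pick (0,3); next start ≥ 3 → (5,6); next start ≥ 6 → (8,9); next start ≥ 9 → (9,11); next start ≥ 11 → (11,15); next start ≥ 15 → (19,20).
Selected 6 jobs.

6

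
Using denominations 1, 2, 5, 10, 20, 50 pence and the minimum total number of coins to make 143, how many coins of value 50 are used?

2

143 − 2×50→43 − 2×20→3 − 1×2→1 − 1×1→0
Count of 50: 2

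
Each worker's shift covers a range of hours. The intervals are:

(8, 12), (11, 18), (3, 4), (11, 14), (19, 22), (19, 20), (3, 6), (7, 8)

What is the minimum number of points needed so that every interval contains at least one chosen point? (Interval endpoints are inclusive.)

By right end: [3,4]  [3,6]  [7,8]  [8,12]  [11,14]  [11,18]  [19,20]  [19,22]
[3,4] uncovered → point at 4; [7,8] uncovered → point at 8; [11,14] uncovered → point at 14; [19,20] uncovered → point at 20.
Points: 4, 8, 14, 20 (4 total).

4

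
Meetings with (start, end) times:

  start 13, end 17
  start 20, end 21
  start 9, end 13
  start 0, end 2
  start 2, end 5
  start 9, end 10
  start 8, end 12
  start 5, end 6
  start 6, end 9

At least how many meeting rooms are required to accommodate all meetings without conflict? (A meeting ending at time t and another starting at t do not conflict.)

Count concurrent intervals with a sweep; the peak is the room count.
starts: [0, 2, 5, 6, 8, 9, 9, 13, 20]
ends:   [2, 5, 6, 9, 10, 12, 13, 17, 21]
s0→1 e2→0 s2→1 e5→0 s5→1 e6→0 s6→1 s8→2 e9→1 s9→2 s9→3  — peak 3.

3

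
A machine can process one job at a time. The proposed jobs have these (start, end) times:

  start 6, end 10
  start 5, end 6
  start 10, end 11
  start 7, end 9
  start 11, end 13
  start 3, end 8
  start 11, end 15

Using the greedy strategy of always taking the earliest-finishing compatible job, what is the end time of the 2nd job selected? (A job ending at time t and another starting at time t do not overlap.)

9

Order by finish time; keep every interval that doesn't clash with the previous kept one.
By end time: (5,6), (3,8), (7,9), (6,10), (10,11), (11,13), (11,15).
Pick (5,6); next start ≥ 6 → (7,9); next start ≥ 9 → (10,11); next start ≥ 11 → (11,13).
Selected: (5,6) (7,9) (10,11) (11,13)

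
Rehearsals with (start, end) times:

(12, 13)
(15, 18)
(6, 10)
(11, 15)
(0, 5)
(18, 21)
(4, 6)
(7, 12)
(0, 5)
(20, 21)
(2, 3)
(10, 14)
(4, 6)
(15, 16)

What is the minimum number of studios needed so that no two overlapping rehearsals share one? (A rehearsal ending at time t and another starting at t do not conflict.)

4

Events (time:±→running): 0:+→1 0:+→2 2:+→3 3:-→2 4:+→3 4:+→4 … peak 4.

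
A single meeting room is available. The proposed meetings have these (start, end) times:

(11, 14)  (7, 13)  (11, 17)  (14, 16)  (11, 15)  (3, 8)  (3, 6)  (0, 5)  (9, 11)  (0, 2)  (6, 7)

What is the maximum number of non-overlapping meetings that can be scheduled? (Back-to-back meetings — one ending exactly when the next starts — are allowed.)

Order by finish time; keep every interval that doesn't clash with the previous kept one.
Sorted by end: (0,2)  (0,5)  (3,6)  (6,7)  (3,8)  (9,11)  (7,13)  (11,14)  (11,15)  (14,16)  (11,17)
take (0,2); take (3,6); take (6,7); take (9,11); take (11,14); take (14,16).
Selected 6 meetings.

6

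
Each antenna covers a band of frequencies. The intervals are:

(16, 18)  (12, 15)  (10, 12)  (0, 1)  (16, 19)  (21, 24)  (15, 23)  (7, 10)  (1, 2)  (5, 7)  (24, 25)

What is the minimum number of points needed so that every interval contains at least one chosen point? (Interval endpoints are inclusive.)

5

Process intervals by earliest right end; each time one isn't hit yet, stab at its right endpoint.
By right end: [0,1]  [1,2]  [5,7]  [7,10]  [10,12]  [12,15]  [16,18]  [16,19]  [15,23]  [21,24]  [24,25]
[0,1] uncovered → point at 1; [5,7] uncovered → point at 7; [10,12] uncovered → point at 12; [16,18] uncovered → point at 18; [21,24] uncovered → point at 24.
Points: 1, 7, 12, 18, 24 (5 total).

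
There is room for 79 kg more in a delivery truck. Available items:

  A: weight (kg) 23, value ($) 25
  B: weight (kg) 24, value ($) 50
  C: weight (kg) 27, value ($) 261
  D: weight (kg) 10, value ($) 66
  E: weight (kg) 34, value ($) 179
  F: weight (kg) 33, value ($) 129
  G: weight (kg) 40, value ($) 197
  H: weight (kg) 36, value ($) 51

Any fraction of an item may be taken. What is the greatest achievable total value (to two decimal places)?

Sort by value per unit weight and fill in that order.
Order: C (261/27=9.67) > D (66/10=6.60) > E (179/34=5.26) > G (197/40=4.92) > F (129/33=3.91) > B (50/24=2.08) > H (51/36=1.42) > A (25/23=1.09)
Fill: take C (27 @ 261) → take D (10 @ 66) → take E (34 @ 179) → take 8/40 of G → 39.40; 79/79 used.
Total value = 545.40

545.40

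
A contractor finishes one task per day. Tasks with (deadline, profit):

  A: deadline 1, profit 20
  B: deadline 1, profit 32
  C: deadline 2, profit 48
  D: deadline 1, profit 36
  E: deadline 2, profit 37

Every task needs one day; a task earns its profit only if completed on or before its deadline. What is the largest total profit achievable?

85

By profit: C(d2,48), E(d2,37), D(d1,36), B(d1,32), A(d1,20)
C→slot 2; E→slot 1; D skipped; B skipped; A skipped.
Profit = 37 + 48 = 85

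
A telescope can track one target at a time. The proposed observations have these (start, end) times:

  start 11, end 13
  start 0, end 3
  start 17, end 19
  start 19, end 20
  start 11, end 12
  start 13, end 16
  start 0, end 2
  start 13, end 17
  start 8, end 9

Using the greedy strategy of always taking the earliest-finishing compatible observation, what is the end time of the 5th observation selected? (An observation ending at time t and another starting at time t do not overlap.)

Order by finish time; keep every interval that doesn't clash with the previous kept one.
Sorted by end: (0,2)  (0,3)  (8,9)  (11,12)  (11,13)  (13,16)  (13,17)  (17,19)  (19,20)
take (0,2); skip (0,3); take (8,9); take (11,12); take (13,16); take (17,19); take (19,20).
Selected: (0,2) (8,9) (11,12) (13,16) (17,19) (19,20)

19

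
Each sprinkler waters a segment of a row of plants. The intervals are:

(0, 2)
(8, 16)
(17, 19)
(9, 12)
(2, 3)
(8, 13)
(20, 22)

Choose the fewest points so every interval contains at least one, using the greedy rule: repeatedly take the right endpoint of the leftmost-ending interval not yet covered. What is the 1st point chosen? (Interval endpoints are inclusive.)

2

By right end: [0,2]  [2,3]  [9,12]  [8,13]  [8,16]  [17,19]  [20,22]
[0,2] uncovered → point at 2; [9,12] uncovered → point at 12; [17,19] uncovered → point at 19; [20,22] uncovered → point at 22.
Points: 2, 12, 19, 22 (4 total).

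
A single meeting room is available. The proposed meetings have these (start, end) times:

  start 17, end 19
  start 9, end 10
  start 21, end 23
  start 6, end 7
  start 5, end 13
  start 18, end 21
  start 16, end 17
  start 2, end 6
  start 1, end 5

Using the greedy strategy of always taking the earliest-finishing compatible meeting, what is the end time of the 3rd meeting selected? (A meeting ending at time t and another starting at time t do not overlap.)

10

Greedy by earliest finish: after sorting by end time, pick each interval compatible with the last pick.
By end time: (1,5), (2,6), (6,7), (9,10), (5,13), (16,17), (17,19), (18,21), (21,23).
Pick (1,5); next start ≥ 5 → (6,7); next start ≥ 7 → (9,10); next start ≥ 10 → (16,17); next start ≥ 17 → (17,19); next start ≥ 19 → (21,23).
Selected: (1,5) (6,7) (9,10) (16,17) (17,19) (21,23)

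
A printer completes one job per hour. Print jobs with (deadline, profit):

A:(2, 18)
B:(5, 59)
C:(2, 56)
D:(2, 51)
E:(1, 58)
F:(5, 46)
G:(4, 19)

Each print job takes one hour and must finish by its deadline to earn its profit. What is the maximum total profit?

238

By profit: B(d5,59), E(d1,58), C(d2,56), D(d2,51), F(d5,46), G(d4,19), A(d2,18)
B→slot 5; E→slot 1; C→slot 2; D skipped; F→slot 4; G→slot 3; A skipped.
Profit = 58 + 56 + 19 + 46 + 59 = 238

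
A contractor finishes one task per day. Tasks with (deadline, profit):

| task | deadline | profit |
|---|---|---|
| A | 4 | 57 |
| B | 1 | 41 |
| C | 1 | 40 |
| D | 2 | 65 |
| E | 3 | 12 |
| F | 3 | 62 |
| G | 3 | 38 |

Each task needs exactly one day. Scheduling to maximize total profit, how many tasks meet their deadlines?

Take jobs in profit order; each goes to the latest open slot no later than its deadline.
By profit: D(d2,65), F(d3,62), A(d4,57), B(d1,41), C(d1,40), G(d3,38), E(d3,12)
D→slot 2; F→slot 3; A→slot 4; B→slot 1; C skipped; G skipped; E skipped.
4 of 7 scheduled.

4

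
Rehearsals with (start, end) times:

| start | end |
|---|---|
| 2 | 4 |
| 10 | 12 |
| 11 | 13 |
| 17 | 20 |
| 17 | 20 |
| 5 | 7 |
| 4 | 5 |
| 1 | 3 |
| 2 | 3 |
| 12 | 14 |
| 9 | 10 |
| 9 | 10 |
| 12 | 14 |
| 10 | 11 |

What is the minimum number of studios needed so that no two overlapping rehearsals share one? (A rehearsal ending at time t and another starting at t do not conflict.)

Count concurrent intervals with a sweep; the peak is the room count.
Events (time:±→running): 1:+→1 2:+→2 2:+→3 … peak 3.

3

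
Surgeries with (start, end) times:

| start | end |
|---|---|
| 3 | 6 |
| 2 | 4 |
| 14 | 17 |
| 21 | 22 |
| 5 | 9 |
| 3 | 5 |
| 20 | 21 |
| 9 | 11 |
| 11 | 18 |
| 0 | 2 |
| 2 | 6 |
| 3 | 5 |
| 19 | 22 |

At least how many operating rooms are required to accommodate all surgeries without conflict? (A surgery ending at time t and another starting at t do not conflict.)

Events (time:±→running): 0:+→1 2:-→0 2:+→1 2:+→2 3:+→3 3:+→4 3:+→5 … peak 5.

5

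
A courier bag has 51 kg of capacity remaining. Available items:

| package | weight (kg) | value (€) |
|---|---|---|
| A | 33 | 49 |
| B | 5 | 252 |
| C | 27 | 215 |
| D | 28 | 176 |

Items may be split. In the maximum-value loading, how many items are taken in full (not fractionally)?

Greedy by value/weight ratio, highest first.
Ratios (sorted): B 50.40, C 7.96, D 6.29, A 1.48
take B (5 @ 252); take C (27 @ 215); take 19/28 of D → 119.43. Capacity used 51/51.
2 item(s) taken whole; one partial (take 19/28 of D).

2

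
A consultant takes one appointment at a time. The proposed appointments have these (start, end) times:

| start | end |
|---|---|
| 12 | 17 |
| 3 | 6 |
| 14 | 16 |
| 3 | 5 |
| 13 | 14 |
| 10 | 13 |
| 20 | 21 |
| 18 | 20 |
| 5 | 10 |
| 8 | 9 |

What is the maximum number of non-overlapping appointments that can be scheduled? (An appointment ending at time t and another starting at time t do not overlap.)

By end time: (3,5), (3,6), (8,9), (5,10), (10,13), (13,14), (14,16), (12,17), (18,20), (20,21).
Pick (3,5); next start ≥ 5 → (8,9); next start ≥ 9 → (10,13); next start ≥ 13 → (13,14); next start ≥ 14 → (14,16); next start ≥ 16 → (18,20); next start ≥ 20 → (20,21).
Selected 7 appointments.

7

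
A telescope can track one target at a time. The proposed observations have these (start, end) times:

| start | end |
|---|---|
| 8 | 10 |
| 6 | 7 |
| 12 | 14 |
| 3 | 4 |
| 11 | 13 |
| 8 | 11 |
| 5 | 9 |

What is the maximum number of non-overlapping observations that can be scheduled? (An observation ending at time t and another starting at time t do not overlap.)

Order by finish time; keep every interval that doesn't clash with the previous kept one.
By end time: (3,4), (6,7), (5,9), (8,10), (8,11), (11,13), (12,14).
Pick (3,4); next start ≥ 4 → (6,7); next start ≥ 7 → (8,10); next start ≥ 10 → (11,13).
Selected 4 observations.

4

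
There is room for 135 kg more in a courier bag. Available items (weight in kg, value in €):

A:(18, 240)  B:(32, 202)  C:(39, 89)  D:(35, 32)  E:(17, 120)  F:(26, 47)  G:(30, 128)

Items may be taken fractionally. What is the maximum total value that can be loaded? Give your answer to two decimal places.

Greedy by value/weight ratio, highest first.
Ratios (sorted): A 13.33, E 7.06, B 6.31, G 4.27, C 2.28, F 1.81, D 0.91
take A (18 @ 240); take E (17 @ 120); take B (32 @ 202); take G (30 @ 128); take 38/39 of C → 86.72. Capacity used 135/135.
Total value = 776.72

776.72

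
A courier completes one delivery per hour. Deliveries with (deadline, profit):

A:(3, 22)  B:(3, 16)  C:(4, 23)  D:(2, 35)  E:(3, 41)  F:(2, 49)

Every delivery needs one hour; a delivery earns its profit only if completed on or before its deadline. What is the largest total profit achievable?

Profit order: F=49 E=41 D=35 C=23 A=22 B=16
Assign: F→slot 2, E→slot 3, D→slot 1, C→slot 4, A skipped, B skipped.
Slots: [1:D] [2:F] [3:E] [4:C]
Profit = 35 + 49 + 41 + 23 = 148

148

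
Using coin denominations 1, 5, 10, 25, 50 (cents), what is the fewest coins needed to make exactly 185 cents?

5

185 − 3×50→35 − 1×25→10 − 1×10→0
Total coins = 3 + 1 + 1 = 5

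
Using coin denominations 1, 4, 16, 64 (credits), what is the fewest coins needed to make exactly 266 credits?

266 − 4×64→10 − 2×4→2 − 2×1→0
Total coins = 4 + 2 + 2 = 8

8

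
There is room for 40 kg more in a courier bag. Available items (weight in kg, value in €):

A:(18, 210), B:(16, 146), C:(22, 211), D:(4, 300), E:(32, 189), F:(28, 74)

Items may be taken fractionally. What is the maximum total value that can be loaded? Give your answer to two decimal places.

Order: D (300/4=75.00) > A (210/18=11.67) > C (211/22=9.59) > B (146/16=9.12) > E (189/32=5.91) > F (74/28=2.64)
Fill: take D (4 @ 300) → take A (18 @ 210) → take 18/22 of C → 172.64; 40/40 used.
Total value = 682.64

682.64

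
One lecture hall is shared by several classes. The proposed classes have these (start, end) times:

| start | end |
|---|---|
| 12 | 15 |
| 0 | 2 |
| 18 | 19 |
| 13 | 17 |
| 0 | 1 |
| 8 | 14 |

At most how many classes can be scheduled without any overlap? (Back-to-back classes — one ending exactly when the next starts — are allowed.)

By end time: (0,1), (0,2), (8,14), (12,15), (13,17), (18,19).
Pick (0,1); next start ≥ 1 → (8,14); next start ≥ 14 → (18,19).
Selected 3 classes.

3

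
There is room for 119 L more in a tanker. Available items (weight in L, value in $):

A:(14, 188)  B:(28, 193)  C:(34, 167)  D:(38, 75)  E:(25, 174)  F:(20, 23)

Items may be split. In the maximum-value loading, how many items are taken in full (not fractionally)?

4

Ratios (sorted): A 13.43, E 6.96, B 6.89, C 4.91, D 1.97, F 1.15
take A (14 @ 188); take E (25 @ 174); take B (28 @ 193); take C (34 @ 167); take 18/38 of D → 35.53. Capacity used 119/119.
4 item(s) taken whole; one partial (take 18/38 of D).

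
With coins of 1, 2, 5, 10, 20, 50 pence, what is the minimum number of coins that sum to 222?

Use the largest denomination that fits, subtract, and repeat.
222 = 4×50 + 1×20 + 1×2
Total coins = 4 + 1 + 1 = 6

6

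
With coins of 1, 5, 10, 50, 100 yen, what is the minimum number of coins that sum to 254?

7

Greedy: take as many of the largest coin as possible, then repeat with the remainder.
254 − 2×100→54 − 1×50→4 − 4×1→0
Total coins = 2 + 1 + 4 = 7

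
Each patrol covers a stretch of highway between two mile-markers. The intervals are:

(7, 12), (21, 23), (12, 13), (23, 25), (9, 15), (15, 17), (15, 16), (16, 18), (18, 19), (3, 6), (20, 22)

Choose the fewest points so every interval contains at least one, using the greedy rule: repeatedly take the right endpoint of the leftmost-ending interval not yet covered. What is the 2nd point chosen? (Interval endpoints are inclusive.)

By right end: [3,6]  [7,12]  [12,13]  [9,15]  [15,16]  [15,17]  [16,18]  [18,19]  [20,22]  [21,23]  [23,25]
[3,6] uncovered → point at 6; [7,12] uncovered → point at 12; [15,16] uncovered → point at 16; [18,19] uncovered → point at 19; [20,22] uncovered → point at 22; [23,25] uncovered → point at 25.
Points: 6, 12, 16, 19, 22, 25 (6 total).

12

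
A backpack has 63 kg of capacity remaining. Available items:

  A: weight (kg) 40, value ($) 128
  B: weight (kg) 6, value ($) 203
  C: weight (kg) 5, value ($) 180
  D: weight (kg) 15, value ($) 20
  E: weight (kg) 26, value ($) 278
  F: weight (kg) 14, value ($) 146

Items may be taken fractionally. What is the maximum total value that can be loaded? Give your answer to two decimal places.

845.40

Sort by value per unit weight and fill in that order.
Order: C (180/5=36.00) > B (203/6=33.83) > E (278/26=10.69) > F (146/14=10.43) > A (128/40=3.20) > D (20/15=1.33)
Fill: take C (5 @ 180) → take B (6 @ 203) → take E (26 @ 278) → take F (14 @ 146) → take 12/40 of A → 38.40; 63/63 used.
Total value = 845.40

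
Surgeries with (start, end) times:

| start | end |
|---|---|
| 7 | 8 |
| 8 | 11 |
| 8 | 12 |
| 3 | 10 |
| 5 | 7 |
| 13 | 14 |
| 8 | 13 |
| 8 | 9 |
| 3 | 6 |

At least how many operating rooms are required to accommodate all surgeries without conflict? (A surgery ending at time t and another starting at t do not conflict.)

Count concurrent intervals with a sweep; the peak is the room count.
Events (time:±→running): 3:+→1 3:+→2 5:+→3 6:-→2 7:-→1 7:+→2 8:-→1 8:+→2 8:+→3 8:+→4 8:+→5 … peak 5.

5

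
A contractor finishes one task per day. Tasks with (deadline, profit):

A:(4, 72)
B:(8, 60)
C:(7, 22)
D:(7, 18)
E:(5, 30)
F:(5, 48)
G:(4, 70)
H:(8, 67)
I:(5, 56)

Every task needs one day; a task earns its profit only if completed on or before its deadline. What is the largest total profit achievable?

Take jobs in profit order; each goes to the latest open slot no later than its deadline.
Profit order: A=72 G=70 H=67 B=60 I=56 F=48 E=30 C=22 D=18
Assign: A→slot 4, G→slot 3, H→slot 8, B→slot 7, I→slot 5, F→slot 2, E→slot 1, C→slot 6, D skipped.
Slots: [1:E] [2:F] [3:G] [4:A] [5:I] [6:C] [7:B] [8:H]
Profit = 30 + 48 + 70 + 72 + 56 + 22 + 60 + 67 = 425

425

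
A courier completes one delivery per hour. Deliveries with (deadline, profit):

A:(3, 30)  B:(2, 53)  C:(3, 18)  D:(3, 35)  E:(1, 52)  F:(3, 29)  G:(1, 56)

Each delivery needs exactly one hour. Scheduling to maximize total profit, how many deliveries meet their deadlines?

Take jobs in profit order; each goes to the latest open slot no later than its deadline.
By profit: G(d1,56), B(d2,53), E(d1,52), D(d3,35), A(d3,30), F(d3,29), C(d3,18)
G→slot 1; B→slot 2; E skipped; D→slot 3; A skipped; F skipped; C skipped.
3 of 7 scheduled.

3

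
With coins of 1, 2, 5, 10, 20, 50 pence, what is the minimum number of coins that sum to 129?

Use the largest denomination that fits, subtract, and repeat.
129 = 2×50 + 1×20 + 1×5 + 2×2
Total coins = 2 + 1 + 1 + 2 = 6

6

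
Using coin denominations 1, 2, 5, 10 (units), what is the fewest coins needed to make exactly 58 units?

58 = 5×10 + 1×5 + 1×2 + 1×1
Total coins = 5 + 1 + 1 + 1 = 8

8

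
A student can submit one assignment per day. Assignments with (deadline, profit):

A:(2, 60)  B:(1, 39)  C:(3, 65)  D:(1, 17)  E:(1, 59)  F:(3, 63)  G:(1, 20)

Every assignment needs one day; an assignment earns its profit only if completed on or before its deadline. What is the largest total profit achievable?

Profit order: C=65 F=63 A=60 E=59 B=39 G=20 D=17
Assign: C→slot 3, F→slot 2, A→slot 1, E skipped, B skipped, G skipped, D skipped.
Slots: [1:A] [2:F] [3:C]
Profit = 60 + 63 + 65 = 188

188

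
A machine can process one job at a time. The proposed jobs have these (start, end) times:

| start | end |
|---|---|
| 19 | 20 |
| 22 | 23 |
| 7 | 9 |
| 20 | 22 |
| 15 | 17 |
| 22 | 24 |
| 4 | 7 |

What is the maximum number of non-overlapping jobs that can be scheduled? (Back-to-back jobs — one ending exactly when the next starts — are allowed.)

Greedy by earliest finish: after sorting by end time, pick each interval compatible with the last pick.
By end time: (4,7), (7,9), (15,17), (19,20), (20,22), (22,23), (22,24).
Pick (4,7); next start ≥ 7 → (7,9); next start ≥ 9 → (15,17); next start ≥ 17 → (19,20); next start ≥ 20 → (20,22); next start ≥ 22 → (22,23).
Selected 6 jobs.

6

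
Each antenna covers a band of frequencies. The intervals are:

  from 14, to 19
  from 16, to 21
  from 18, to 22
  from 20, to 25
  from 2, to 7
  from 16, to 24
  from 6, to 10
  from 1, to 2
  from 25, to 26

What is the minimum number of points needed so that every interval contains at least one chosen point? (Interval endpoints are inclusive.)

4

Process intervals by earliest right end; each time one isn't hit yet, stab at its right endpoint.
Sorted: [1,2] [2,7] [6,10] [14,19] [16,21] [18,22] [16,24] [20,25] [25,26]
{[1,2],[2,7]} hit by 2; {[6,10]} hit by 10; {[14,19],[16,21],[18,22],[16,24]} hit by 19; {[20,25],[25,26]} hit by 25.
Points: 2, 10, 19, 25 (4 total).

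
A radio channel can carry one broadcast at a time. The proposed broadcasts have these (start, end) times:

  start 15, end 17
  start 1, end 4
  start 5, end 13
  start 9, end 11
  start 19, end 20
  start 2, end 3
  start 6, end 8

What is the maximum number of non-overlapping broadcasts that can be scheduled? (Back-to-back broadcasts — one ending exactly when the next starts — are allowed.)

Sort by end time and greedily take each interval whose start is ≥ the last chosen end.
Sorted by end: (2,3)  (1,4)  (6,8)  (9,11)  (5,13)  (15,17)  (19,20)
take (2,3); take (6,8); take (9,11); take (15,17); take (19,20).
Selected 5 broadcasts.

5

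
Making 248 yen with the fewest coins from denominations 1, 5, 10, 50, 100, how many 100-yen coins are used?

2

248 = 2×100 + 4×10 + 1×5 + 3×1
Count of 100: 2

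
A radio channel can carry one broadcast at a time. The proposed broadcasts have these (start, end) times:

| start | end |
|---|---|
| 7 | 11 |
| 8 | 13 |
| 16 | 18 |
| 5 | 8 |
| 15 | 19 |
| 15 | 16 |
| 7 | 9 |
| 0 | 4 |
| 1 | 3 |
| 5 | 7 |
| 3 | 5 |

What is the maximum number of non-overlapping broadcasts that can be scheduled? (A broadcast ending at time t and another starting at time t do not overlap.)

6

Sort by end time and greedily take each interval whose start is ≥ the last chosen end.
Sorted by end: (1,3)  (0,4)  (3,5)  (5,7)  (5,8)  (7,9)  (7,11)  (8,13)  (15,16)  (16,18)  (15,19)
take (1,3); take (3,5); take (5,7); take (7,9); skip (7,11); skip (8,13); take (15,16); take (16,18); skip (15,19).
Selected 6 broadcasts.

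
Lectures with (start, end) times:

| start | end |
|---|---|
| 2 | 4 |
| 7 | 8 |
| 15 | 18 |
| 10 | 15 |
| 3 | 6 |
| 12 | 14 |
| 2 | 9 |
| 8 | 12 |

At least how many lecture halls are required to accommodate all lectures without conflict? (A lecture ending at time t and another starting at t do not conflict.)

The answer is the maximum number of intervals overlapping at any instant.
starts: [2, 2, 3, 7, 8, 10, 12, 15]
ends:   [4, 6, 8, 9, 12, 14, 15, 18]
s2→1 s2→2 s3→3  — peak 3.

3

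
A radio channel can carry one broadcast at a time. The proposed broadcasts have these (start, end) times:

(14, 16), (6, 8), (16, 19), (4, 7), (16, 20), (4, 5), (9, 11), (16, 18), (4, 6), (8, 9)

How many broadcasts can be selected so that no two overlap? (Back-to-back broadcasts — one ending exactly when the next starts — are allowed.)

6

Greedy by earliest finish: after sorting by end time, pick each interval compatible with the last pick.
Sorted by end: (4,5)  (4,6)  (4,7)  (6,8)  (8,9)  (9,11)  (14,16)  (16,18)  (16,19)  (16,20)
take (4,5); take (6,8); take (8,9); take (9,11); take (14,16); take (16,18).
Selected 6 broadcasts.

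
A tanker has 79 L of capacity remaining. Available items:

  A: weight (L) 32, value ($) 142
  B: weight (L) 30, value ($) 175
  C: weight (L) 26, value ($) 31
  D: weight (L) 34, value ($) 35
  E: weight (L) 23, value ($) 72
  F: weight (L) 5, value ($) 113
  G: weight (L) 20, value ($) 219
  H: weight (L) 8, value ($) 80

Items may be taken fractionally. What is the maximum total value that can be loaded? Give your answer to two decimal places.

658.00

Greedy by value/weight ratio, highest first.
Order: F (113/5=22.60) > G (219/20=10.95) > H (80/8=10.00) > B (175/30=5.83) > A (142/32=4.44) > E (72/23=3.13) > C (31/26=1.19) > D (35/34=1.03)
Fill: take F (5 @ 113) → take G (20 @ 219) → take H (8 @ 80) → take B (30 @ 175) → take 16/32 of A → 71.00; 79/79 used.
Total value = 658.00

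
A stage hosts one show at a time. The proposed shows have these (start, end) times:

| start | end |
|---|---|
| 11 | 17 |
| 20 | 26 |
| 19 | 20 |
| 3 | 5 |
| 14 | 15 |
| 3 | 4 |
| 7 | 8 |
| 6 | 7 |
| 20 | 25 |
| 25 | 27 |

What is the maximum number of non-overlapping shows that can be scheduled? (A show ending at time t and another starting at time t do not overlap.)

Order by finish time; keep every interval that doesn't clash with the previous kept one.
By end time: (3,4), (3,5), (6,7), (7,8), (14,15), (11,17), (19,20), (20,25), (20,26), (25,27).
Pick (3,4); next start ≥ 4 → (6,7); next start ≥ 7 → (7,8); next start ≥ 8 → (14,15); next start ≥ 15 → (19,20); next start ≥ 20 → (20,25); next start ≥ 25 → (25,27).
Selected 7 shows.

7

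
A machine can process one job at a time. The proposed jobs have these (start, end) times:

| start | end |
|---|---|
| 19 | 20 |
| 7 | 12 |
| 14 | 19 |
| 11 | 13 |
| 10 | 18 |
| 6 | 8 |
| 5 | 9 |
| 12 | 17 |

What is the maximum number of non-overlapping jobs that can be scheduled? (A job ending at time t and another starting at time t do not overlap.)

Order by finish time; keep every interval that doesn't clash with the previous kept one.
Sorted by end: (6,8)  (5,9)  (7,12)  (11,13)  (12,17)  (10,18)  (14,19)  (19,20)
take (6,8); skip (7,12); take (11,13); take (14,19); take (19,20).
Selected 4 jobs.

4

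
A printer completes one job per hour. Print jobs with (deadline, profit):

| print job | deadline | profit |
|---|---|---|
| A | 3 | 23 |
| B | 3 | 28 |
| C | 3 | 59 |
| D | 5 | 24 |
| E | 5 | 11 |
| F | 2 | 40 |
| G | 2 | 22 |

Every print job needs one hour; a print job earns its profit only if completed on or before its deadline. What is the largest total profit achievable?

162

Profit order: C=59 F=40 B=28 D=24 A=23 G=22 E=11
Assign: C→slot 3, F→slot 2, B→slot 1, D→slot 5, A skipped, G skipped, E→slot 4.
Slots: [1:B] [2:F] [3:C] [4:E] [5:D]
Profit = 28 + 40 + 59 + 11 + 24 = 162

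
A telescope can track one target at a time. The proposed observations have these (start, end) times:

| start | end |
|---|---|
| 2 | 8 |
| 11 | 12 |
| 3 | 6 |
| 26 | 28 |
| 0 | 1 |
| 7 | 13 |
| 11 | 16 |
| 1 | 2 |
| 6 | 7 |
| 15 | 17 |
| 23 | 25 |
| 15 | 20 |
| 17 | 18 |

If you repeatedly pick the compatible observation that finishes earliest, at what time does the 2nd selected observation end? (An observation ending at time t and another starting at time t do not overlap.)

Greedy by earliest finish: after sorting by end time, pick each interval compatible with the last pick.
Sorted by end: (0,1)  (1,2)  (3,6)  (6,7)  (2,8)  (11,12)  (7,13)  (11,16)  (15,17)  (17,18)  (15,20)  (23,25)  (26,28)
take (0,1); take (1,2); take (3,6); take (6,7); take (11,12); skip (7,13); take (15,17); take (17,18); take (23,25); take (26,28).
Selected: (0,1) (1,2) (3,6) (6,7) (11,12) (15,17) (17,18) (23,25) (26,28)

2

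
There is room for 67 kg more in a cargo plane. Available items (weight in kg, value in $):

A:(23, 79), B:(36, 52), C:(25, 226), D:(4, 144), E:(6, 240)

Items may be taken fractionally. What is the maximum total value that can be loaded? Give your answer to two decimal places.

Order: E (240/6=40.00) > D (144/4=36.00) > C (226/25=9.04) > A (79/23=3.43) > B (52/36=1.44)
Fill: take E (6 @ 240) → take D (4 @ 144) → take C (25 @ 226) → take A (23 @ 79) → take 9/36 of B → 13.00; 67/67 used.
Total value = 702.00

702.00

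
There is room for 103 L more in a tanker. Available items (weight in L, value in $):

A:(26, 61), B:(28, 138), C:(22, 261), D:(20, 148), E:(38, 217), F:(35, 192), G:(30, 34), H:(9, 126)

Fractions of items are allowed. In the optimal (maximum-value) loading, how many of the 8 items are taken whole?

4

Ratios (sorted): H 14.00, C 11.86, D 7.40, E 5.71, F 5.49, B 4.93, A 2.35, G 1.13
take H (9 @ 126); take C (22 @ 261); take D (20 @ 148); take E (38 @ 217); take 14/35 of F → 76.80. Capacity used 103/103.
4 item(s) taken whole; one partial (take 14/35 of F).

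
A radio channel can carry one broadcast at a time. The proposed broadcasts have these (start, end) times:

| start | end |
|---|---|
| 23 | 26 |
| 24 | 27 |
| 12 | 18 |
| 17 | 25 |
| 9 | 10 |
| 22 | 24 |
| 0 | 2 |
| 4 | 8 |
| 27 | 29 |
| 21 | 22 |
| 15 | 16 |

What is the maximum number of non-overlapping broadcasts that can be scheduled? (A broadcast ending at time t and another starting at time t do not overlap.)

Order by finish time; keep every interval that doesn't clash with the previous kept one.
Sorted by end: (0,2)  (4,8)  (9,10)  (15,16)  (12,18)  (21,22)  (22,24)  (17,25)  (23,26)  (24,27)  (27,29)
take (0,2); take (4,8); take (9,10); take (15,16); take (21,22); take (22,24); take (24,27); take (27,29).
Selected 8 broadcasts.

8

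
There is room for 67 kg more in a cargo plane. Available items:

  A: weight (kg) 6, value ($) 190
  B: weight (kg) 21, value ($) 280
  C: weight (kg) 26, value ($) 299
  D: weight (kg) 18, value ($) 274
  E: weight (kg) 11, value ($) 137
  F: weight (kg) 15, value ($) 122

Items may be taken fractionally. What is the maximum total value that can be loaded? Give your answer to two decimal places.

Greedy by value/weight ratio, highest first.
Order: A (190/6=31.67) > D (274/18=15.22) > B (280/21=13.33) > E (137/11=12.45) > C (299/26=11.50) > F (122/15=8.13)
Fill: take A (6 @ 190) → take D (18 @ 274) → take B (21 @ 280) → take E (11 @ 137) → take 11/26 of C → 126.50; 67/67 used.
Total value = 1007.50

1007.50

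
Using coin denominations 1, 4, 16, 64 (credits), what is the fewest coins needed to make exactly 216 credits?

Use the largest denomination that fits, subtract, and repeat.
216 = 3×64 + 1×16 + 2×4
Total coins = 3 + 1 + 2 = 6

6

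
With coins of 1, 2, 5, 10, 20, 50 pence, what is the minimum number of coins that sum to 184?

7

184 = 3×50 + 1×20 + 1×10 + 2×2
Total coins = 3 + 1 + 1 + 2 = 7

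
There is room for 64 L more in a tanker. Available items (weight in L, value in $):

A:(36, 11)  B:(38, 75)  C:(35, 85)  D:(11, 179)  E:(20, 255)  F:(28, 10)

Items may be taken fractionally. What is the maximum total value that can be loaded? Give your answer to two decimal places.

Order: D (179/11=16.27) > E (255/20=12.75) > C (85/35=2.43) > B (75/38=1.97) > F (10/28=0.36) > A (11/36=0.31)
Fill: take D (11 @ 179) → take E (20 @ 255) → take 33/35 of C → 80.14; 64/64 used.
Total value = 514.14

514.14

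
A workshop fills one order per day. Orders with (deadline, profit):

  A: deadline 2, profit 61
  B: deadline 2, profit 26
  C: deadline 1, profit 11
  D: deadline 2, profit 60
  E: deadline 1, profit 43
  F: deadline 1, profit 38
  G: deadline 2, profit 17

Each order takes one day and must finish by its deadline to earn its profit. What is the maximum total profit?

121

Take jobs in profit order; each goes to the latest open slot no later than its deadline.
By profit: A(d2,61), D(d2,60), E(d1,43), F(d1,38), B(d2,26), G(d2,17), C(d1,11)
A→slot 2; D→slot 1; E skipped; F skipped; B skipped; G skipped; C skipped.
Profit = 60 + 61 = 121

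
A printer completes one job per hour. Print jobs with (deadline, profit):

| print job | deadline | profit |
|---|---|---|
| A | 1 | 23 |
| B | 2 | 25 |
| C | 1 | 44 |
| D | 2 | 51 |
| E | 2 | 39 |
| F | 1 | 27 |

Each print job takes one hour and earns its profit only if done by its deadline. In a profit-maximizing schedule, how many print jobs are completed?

Take jobs in profit order; each goes to the latest open slot no later than its deadline.
Profit order: D=51 C=44 E=39 F=27 B=25 A=23
Assign: D→slot 2, C→slot 1, E skipped, F skipped, B skipped, A skipped.
Slots: [1:C] [2:D]
2 of 6 scheduled.

2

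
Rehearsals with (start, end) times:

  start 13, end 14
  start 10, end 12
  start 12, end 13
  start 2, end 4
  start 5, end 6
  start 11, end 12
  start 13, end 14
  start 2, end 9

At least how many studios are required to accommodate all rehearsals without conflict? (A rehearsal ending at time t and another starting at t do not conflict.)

2

Events (time:±→running): 2:+→1 2:+→2 … peak 2.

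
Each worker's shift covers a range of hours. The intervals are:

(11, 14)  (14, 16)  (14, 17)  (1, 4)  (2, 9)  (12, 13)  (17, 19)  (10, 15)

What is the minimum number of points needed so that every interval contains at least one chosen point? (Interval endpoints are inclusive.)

4

Process intervals by earliest right end; each time one isn't hit yet, stab at its right endpoint.
By right end: [1,4]  [2,9]  [12,13]  [11,14]  [10,15]  [14,16]  [14,17]  [17,19]
[1,4] uncovered → point at 4; [12,13] uncovered → point at 13; [14,16] uncovered → point at 16; [17,19] uncovered → point at 19.
Points: 4, 13, 16, 19 (4 total).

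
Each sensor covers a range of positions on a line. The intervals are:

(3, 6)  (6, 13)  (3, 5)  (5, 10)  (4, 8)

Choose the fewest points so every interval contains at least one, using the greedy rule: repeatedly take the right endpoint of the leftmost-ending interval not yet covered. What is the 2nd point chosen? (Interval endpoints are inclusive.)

13

Sort by right endpoint; whenever an interval is uncovered, place a point at its right end.
Sorted: [3,5] [3,6] [4,8] [5,10] [6,13]
{[3,5],[3,6],[4,8],[5,10]} hit by 5; {[6,13]} hit by 13.
Points: 5, 13 (2 total).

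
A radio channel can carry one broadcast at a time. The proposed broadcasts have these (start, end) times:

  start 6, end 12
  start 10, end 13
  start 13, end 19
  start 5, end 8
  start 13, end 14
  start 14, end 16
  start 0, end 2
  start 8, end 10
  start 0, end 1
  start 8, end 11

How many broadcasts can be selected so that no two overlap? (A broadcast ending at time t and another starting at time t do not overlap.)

6

Greedy by earliest finish: after sorting by end time, pick each interval compatible with the last pick.
Sorted by end: (0,1)  (0,2)  (5,8)  (8,10)  (8,11)  (6,12)  (10,13)  (13,14)  (14,16)  (13,19)
take (0,1); take (5,8); take (8,10); take (10,13); take (13,14); take (14,16).
Selected 6 broadcasts.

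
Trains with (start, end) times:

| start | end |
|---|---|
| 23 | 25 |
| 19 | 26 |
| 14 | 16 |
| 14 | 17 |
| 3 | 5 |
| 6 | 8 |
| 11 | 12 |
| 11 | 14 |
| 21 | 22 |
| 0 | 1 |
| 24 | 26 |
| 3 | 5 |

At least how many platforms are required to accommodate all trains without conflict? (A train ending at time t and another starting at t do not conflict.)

3

Events (time:±→running): 0:+→1 1:-→0 3:+→1 3:+→2 5:-→1 5:-→0 6:+→1 8:-→0 11:+→1 11:+→2 12:-→1 14:-→0 14:+→1 14:+→2 16:-→1 17:-→0 19:+→1 21:+→2 22:-→1 23:+→2 24:+→3 … peak 3.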